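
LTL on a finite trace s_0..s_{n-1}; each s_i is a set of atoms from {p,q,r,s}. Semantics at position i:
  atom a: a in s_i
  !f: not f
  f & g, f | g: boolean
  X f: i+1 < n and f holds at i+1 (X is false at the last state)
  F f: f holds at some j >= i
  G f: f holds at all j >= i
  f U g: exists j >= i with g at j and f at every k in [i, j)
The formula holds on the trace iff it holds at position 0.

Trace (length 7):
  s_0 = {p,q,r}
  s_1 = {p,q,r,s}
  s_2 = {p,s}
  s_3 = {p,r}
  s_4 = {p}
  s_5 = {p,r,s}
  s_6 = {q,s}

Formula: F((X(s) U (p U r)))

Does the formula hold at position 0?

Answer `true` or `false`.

Answer: true

Derivation:
s_0={p,q,r}: F((X(s) U (p U r)))=True (X(s) U (p U r))=True X(s)=True s=False (p U r)=True p=True r=True
s_1={p,q,r,s}: F((X(s) U (p U r)))=True (X(s) U (p U r))=True X(s)=True s=True (p U r)=True p=True r=True
s_2={p,s}: F((X(s) U (p U r)))=True (X(s) U (p U r))=True X(s)=False s=True (p U r)=True p=True r=False
s_3={p,r}: F((X(s) U (p U r)))=True (X(s) U (p U r))=True X(s)=False s=False (p U r)=True p=True r=True
s_4={p}: F((X(s) U (p U r)))=True (X(s) U (p U r))=True X(s)=True s=False (p U r)=True p=True r=False
s_5={p,r,s}: F((X(s) U (p U r)))=True (X(s) U (p U r))=True X(s)=True s=True (p U r)=True p=True r=True
s_6={q,s}: F((X(s) U (p U r)))=False (X(s) U (p U r))=False X(s)=False s=True (p U r)=False p=False r=False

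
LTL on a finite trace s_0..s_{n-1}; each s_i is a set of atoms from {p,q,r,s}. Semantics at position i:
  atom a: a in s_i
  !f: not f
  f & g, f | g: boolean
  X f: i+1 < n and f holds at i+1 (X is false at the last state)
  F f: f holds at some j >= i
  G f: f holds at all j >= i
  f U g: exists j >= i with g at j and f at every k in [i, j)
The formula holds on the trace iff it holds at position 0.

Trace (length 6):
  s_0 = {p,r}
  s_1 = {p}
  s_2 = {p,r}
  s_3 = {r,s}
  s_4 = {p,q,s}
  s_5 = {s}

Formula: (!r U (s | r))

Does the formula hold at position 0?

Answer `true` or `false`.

s_0={p,r}: (!r U (s | r))=True !r=False r=True (s | r)=True s=False
s_1={p}: (!r U (s | r))=True !r=True r=False (s | r)=False s=False
s_2={p,r}: (!r U (s | r))=True !r=False r=True (s | r)=True s=False
s_3={r,s}: (!r U (s | r))=True !r=False r=True (s | r)=True s=True
s_4={p,q,s}: (!r U (s | r))=True !r=True r=False (s | r)=True s=True
s_5={s}: (!r U (s | r))=True !r=True r=False (s | r)=True s=True

Answer: true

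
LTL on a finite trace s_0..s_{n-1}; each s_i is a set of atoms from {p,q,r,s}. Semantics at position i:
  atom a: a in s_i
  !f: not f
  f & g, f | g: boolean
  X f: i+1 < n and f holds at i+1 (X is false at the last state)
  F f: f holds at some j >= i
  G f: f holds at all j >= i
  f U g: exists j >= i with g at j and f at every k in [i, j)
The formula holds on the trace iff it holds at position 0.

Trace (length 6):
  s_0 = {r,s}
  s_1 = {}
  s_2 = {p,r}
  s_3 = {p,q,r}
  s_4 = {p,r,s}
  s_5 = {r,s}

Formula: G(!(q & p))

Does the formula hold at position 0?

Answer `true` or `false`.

Answer: false

Derivation:
s_0={r,s}: G(!(q & p))=False !(q & p)=True (q & p)=False q=False p=False
s_1={}: G(!(q & p))=False !(q & p)=True (q & p)=False q=False p=False
s_2={p,r}: G(!(q & p))=False !(q & p)=True (q & p)=False q=False p=True
s_3={p,q,r}: G(!(q & p))=False !(q & p)=False (q & p)=True q=True p=True
s_4={p,r,s}: G(!(q & p))=True !(q & p)=True (q & p)=False q=False p=True
s_5={r,s}: G(!(q & p))=True !(q & p)=True (q & p)=False q=False p=False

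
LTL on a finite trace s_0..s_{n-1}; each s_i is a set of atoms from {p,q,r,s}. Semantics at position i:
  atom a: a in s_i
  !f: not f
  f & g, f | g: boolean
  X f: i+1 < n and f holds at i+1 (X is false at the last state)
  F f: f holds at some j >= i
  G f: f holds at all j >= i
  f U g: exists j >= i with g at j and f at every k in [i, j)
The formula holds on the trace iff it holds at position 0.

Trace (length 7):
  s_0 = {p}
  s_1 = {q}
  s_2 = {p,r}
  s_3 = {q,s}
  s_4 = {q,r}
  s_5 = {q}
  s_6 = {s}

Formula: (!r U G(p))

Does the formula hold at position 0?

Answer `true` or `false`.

s_0={p}: (!r U G(p))=False !r=True r=False G(p)=False p=True
s_1={q}: (!r U G(p))=False !r=True r=False G(p)=False p=False
s_2={p,r}: (!r U G(p))=False !r=False r=True G(p)=False p=True
s_3={q,s}: (!r U G(p))=False !r=True r=False G(p)=False p=False
s_4={q,r}: (!r U G(p))=False !r=False r=True G(p)=False p=False
s_5={q}: (!r U G(p))=False !r=True r=False G(p)=False p=False
s_6={s}: (!r U G(p))=False !r=True r=False G(p)=False p=False

Answer: false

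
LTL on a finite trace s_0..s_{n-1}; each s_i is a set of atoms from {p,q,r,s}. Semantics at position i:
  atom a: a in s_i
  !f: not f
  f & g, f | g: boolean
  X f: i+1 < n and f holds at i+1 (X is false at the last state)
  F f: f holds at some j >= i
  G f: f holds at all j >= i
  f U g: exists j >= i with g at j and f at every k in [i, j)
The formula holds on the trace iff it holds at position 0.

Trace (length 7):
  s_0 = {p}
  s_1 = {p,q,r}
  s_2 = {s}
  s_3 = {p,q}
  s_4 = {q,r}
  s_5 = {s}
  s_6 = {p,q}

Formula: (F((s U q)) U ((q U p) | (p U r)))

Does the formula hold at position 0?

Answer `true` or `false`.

Answer: true

Derivation:
s_0={p}: (F((s U q)) U ((q U p) | (p U r)))=True F((s U q))=True (s U q)=False s=False q=False ((q U p) | (p U r))=True (q U p)=True p=True (p U r)=True r=False
s_1={p,q,r}: (F((s U q)) U ((q U p) | (p U r)))=True F((s U q))=True (s U q)=True s=False q=True ((q U p) | (p U r))=True (q U p)=True p=True (p U r)=True r=True
s_2={s}: (F((s U q)) U ((q U p) | (p U r)))=True F((s U q))=True (s U q)=True s=True q=False ((q U p) | (p U r))=False (q U p)=False p=False (p U r)=False r=False
s_3={p,q}: (F((s U q)) U ((q U p) | (p U r)))=True F((s U q))=True (s U q)=True s=False q=True ((q U p) | (p U r))=True (q U p)=True p=True (p U r)=True r=False
s_4={q,r}: (F((s U q)) U ((q U p) | (p U r)))=True F((s U q))=True (s U q)=True s=False q=True ((q U p) | (p U r))=True (q U p)=False p=False (p U r)=True r=True
s_5={s}: (F((s U q)) U ((q U p) | (p U r)))=True F((s U q))=True (s U q)=True s=True q=False ((q U p) | (p U r))=False (q U p)=False p=False (p U r)=False r=False
s_6={p,q}: (F((s U q)) U ((q U p) | (p U r)))=True F((s U q))=True (s U q)=True s=False q=True ((q U p) | (p U r))=True (q U p)=True p=True (p U r)=False r=False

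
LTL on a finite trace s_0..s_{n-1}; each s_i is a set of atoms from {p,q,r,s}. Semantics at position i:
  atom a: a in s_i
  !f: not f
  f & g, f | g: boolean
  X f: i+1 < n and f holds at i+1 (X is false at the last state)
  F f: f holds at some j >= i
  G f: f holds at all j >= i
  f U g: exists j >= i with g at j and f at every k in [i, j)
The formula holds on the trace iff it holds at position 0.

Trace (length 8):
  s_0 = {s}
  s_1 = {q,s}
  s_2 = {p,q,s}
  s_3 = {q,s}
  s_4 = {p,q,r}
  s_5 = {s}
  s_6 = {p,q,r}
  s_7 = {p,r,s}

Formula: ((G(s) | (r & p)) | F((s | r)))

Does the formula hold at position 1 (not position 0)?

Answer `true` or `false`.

Answer: true

Derivation:
s_0={s}: ((G(s) | (r & p)) | F((s | r)))=True (G(s) | (r & p))=False G(s)=False s=True (r & p)=False r=False p=False F((s | r))=True (s | r)=True
s_1={q,s}: ((G(s) | (r & p)) | F((s | r)))=True (G(s) | (r & p))=False G(s)=False s=True (r & p)=False r=False p=False F((s | r))=True (s | r)=True
s_2={p,q,s}: ((G(s) | (r & p)) | F((s | r)))=True (G(s) | (r & p))=False G(s)=False s=True (r & p)=False r=False p=True F((s | r))=True (s | r)=True
s_3={q,s}: ((G(s) | (r & p)) | F((s | r)))=True (G(s) | (r & p))=False G(s)=False s=True (r & p)=False r=False p=False F((s | r))=True (s | r)=True
s_4={p,q,r}: ((G(s) | (r & p)) | F((s | r)))=True (G(s) | (r & p))=True G(s)=False s=False (r & p)=True r=True p=True F((s | r))=True (s | r)=True
s_5={s}: ((G(s) | (r & p)) | F((s | r)))=True (G(s) | (r & p))=False G(s)=False s=True (r & p)=False r=False p=False F((s | r))=True (s | r)=True
s_6={p,q,r}: ((G(s) | (r & p)) | F((s | r)))=True (G(s) | (r & p))=True G(s)=False s=False (r & p)=True r=True p=True F((s | r))=True (s | r)=True
s_7={p,r,s}: ((G(s) | (r & p)) | F((s | r)))=True (G(s) | (r & p))=True G(s)=True s=True (r & p)=True r=True p=True F((s | r))=True (s | r)=True
Evaluating at position 1: result = True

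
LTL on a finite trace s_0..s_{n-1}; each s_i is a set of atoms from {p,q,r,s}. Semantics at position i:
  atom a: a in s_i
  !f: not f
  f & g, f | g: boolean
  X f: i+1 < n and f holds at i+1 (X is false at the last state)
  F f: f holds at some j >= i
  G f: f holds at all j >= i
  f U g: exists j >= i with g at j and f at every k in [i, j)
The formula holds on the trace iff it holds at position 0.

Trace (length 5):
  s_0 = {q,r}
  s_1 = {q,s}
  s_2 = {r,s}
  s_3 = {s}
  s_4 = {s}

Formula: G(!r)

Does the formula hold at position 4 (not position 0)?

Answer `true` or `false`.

Answer: true

Derivation:
s_0={q,r}: G(!r)=False !r=False r=True
s_1={q,s}: G(!r)=False !r=True r=False
s_2={r,s}: G(!r)=False !r=False r=True
s_3={s}: G(!r)=True !r=True r=False
s_4={s}: G(!r)=True !r=True r=False
Evaluating at position 4: result = True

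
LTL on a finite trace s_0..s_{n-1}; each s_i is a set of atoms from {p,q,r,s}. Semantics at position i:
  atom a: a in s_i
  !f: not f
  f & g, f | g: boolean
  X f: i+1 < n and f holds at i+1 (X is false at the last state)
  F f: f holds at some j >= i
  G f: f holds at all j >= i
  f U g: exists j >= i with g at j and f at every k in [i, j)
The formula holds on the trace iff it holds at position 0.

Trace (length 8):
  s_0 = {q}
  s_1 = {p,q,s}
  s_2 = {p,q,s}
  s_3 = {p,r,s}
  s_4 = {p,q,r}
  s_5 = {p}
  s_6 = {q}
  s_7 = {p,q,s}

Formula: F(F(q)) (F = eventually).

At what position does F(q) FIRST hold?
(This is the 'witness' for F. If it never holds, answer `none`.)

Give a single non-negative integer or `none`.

Answer: 0

Derivation:
s_0={q}: F(q)=True q=True
s_1={p,q,s}: F(q)=True q=True
s_2={p,q,s}: F(q)=True q=True
s_3={p,r,s}: F(q)=True q=False
s_4={p,q,r}: F(q)=True q=True
s_5={p}: F(q)=True q=False
s_6={q}: F(q)=True q=True
s_7={p,q,s}: F(q)=True q=True
F(F(q)) holds; first witness at position 0.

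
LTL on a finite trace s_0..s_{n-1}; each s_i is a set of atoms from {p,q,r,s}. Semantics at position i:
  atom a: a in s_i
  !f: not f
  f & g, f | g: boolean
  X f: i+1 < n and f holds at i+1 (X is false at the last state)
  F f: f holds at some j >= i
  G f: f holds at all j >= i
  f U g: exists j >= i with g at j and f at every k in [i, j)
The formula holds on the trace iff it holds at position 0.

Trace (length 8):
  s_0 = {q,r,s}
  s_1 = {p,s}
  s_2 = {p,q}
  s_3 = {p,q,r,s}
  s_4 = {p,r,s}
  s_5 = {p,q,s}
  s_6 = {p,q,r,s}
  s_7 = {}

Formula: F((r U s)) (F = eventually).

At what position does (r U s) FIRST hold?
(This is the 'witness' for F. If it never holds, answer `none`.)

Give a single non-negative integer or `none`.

s_0={q,r,s}: (r U s)=True r=True s=True
s_1={p,s}: (r U s)=True r=False s=True
s_2={p,q}: (r U s)=False r=False s=False
s_3={p,q,r,s}: (r U s)=True r=True s=True
s_4={p,r,s}: (r U s)=True r=True s=True
s_5={p,q,s}: (r U s)=True r=False s=True
s_6={p,q,r,s}: (r U s)=True r=True s=True
s_7={}: (r U s)=False r=False s=False
F((r U s)) holds; first witness at position 0.

Answer: 0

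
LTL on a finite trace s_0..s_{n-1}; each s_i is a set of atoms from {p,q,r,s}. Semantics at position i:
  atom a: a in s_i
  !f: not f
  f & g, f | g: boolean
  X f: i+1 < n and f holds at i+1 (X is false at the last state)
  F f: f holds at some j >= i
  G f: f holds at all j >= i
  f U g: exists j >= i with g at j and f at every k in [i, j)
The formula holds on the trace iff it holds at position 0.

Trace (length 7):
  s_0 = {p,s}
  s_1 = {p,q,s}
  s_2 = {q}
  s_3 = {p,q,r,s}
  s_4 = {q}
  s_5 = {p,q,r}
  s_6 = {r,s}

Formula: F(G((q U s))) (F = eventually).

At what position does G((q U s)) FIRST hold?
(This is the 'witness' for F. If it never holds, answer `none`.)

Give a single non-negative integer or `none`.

s_0={p,s}: G((q U s))=True (q U s)=True q=False s=True
s_1={p,q,s}: G((q U s))=True (q U s)=True q=True s=True
s_2={q}: G((q U s))=True (q U s)=True q=True s=False
s_3={p,q,r,s}: G((q U s))=True (q U s)=True q=True s=True
s_4={q}: G((q U s))=True (q U s)=True q=True s=False
s_5={p,q,r}: G((q U s))=True (q U s)=True q=True s=False
s_6={r,s}: G((q U s))=True (q U s)=True q=False s=True
F(G((q U s))) holds; first witness at position 0.

Answer: 0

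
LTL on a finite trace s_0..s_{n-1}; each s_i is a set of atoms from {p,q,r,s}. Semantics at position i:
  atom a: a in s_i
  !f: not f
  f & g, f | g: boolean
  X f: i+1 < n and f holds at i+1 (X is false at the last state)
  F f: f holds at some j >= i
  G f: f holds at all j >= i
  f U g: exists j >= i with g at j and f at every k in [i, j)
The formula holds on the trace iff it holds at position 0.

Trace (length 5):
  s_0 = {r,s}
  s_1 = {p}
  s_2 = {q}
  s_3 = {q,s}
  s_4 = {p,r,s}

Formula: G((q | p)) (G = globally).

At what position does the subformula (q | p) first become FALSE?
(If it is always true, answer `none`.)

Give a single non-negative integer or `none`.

Answer: 0

Derivation:
s_0={r,s}: (q | p)=False q=False p=False
s_1={p}: (q | p)=True q=False p=True
s_2={q}: (q | p)=True q=True p=False
s_3={q,s}: (q | p)=True q=True p=False
s_4={p,r,s}: (q | p)=True q=False p=True
G((q | p)) holds globally = False
First violation at position 0.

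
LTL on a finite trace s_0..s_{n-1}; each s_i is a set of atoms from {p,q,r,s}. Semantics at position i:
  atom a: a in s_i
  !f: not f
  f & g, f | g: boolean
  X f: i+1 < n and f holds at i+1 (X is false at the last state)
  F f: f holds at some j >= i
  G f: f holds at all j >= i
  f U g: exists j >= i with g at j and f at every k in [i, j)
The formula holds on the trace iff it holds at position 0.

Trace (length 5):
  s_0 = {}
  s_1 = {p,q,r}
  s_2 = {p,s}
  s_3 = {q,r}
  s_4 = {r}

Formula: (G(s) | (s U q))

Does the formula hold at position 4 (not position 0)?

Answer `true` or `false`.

s_0={}: (G(s) | (s U q))=False G(s)=False s=False (s U q)=False q=False
s_1={p,q,r}: (G(s) | (s U q))=True G(s)=False s=False (s U q)=True q=True
s_2={p,s}: (G(s) | (s U q))=True G(s)=False s=True (s U q)=True q=False
s_3={q,r}: (G(s) | (s U q))=True G(s)=False s=False (s U q)=True q=True
s_4={r}: (G(s) | (s U q))=False G(s)=False s=False (s U q)=False q=False
Evaluating at position 4: result = False

Answer: false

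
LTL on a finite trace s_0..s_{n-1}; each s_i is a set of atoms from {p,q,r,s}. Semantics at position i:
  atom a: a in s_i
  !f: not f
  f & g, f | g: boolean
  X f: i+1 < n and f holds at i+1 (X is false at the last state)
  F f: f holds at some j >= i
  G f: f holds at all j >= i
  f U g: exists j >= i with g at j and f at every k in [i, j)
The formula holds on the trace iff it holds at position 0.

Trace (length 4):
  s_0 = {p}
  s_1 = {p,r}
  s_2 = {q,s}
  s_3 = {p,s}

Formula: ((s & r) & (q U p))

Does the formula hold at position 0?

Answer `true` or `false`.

Answer: false

Derivation:
s_0={p}: ((s & r) & (q U p))=False (s & r)=False s=False r=False (q U p)=True q=False p=True
s_1={p,r}: ((s & r) & (q U p))=False (s & r)=False s=False r=True (q U p)=True q=False p=True
s_2={q,s}: ((s & r) & (q U p))=False (s & r)=False s=True r=False (q U p)=True q=True p=False
s_3={p,s}: ((s & r) & (q U p))=False (s & r)=False s=True r=False (q U p)=True q=False p=True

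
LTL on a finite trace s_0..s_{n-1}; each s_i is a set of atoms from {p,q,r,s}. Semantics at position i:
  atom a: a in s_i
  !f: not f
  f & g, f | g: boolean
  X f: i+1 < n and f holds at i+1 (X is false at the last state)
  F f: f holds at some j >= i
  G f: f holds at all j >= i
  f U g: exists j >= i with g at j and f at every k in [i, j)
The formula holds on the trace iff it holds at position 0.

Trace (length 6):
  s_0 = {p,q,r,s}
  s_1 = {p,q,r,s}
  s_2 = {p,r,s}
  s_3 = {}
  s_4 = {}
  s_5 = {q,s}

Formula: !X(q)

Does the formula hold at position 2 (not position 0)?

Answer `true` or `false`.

s_0={p,q,r,s}: !X(q)=False X(q)=True q=True
s_1={p,q,r,s}: !X(q)=True X(q)=False q=True
s_2={p,r,s}: !X(q)=True X(q)=False q=False
s_3={}: !X(q)=True X(q)=False q=False
s_4={}: !X(q)=False X(q)=True q=False
s_5={q,s}: !X(q)=True X(q)=False q=True
Evaluating at position 2: result = True

Answer: true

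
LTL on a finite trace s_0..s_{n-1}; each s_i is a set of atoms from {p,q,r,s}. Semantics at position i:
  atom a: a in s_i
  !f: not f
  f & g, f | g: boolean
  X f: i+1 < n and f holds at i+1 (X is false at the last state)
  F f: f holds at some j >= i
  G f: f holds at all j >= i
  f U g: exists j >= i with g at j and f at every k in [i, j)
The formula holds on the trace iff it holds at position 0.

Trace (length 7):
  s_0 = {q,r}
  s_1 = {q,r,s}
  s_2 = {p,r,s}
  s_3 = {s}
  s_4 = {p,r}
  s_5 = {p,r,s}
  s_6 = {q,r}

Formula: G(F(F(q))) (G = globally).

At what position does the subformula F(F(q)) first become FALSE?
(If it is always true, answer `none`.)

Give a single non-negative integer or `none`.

s_0={q,r}: F(F(q))=True F(q)=True q=True
s_1={q,r,s}: F(F(q))=True F(q)=True q=True
s_2={p,r,s}: F(F(q))=True F(q)=True q=False
s_3={s}: F(F(q))=True F(q)=True q=False
s_4={p,r}: F(F(q))=True F(q)=True q=False
s_5={p,r,s}: F(F(q))=True F(q)=True q=False
s_6={q,r}: F(F(q))=True F(q)=True q=True
G(F(F(q))) holds globally = True
No violation — formula holds at every position.

Answer: none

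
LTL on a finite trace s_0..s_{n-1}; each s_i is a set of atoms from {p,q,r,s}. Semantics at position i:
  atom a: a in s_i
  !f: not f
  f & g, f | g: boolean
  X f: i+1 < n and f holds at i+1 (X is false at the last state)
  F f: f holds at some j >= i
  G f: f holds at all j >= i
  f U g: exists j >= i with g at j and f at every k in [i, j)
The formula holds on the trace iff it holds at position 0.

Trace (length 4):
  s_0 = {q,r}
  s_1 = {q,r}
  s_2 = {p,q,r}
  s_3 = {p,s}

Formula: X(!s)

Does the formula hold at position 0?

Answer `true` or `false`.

s_0={q,r}: X(!s)=True !s=True s=False
s_1={q,r}: X(!s)=True !s=True s=False
s_2={p,q,r}: X(!s)=False !s=True s=False
s_3={p,s}: X(!s)=False !s=False s=True

Answer: true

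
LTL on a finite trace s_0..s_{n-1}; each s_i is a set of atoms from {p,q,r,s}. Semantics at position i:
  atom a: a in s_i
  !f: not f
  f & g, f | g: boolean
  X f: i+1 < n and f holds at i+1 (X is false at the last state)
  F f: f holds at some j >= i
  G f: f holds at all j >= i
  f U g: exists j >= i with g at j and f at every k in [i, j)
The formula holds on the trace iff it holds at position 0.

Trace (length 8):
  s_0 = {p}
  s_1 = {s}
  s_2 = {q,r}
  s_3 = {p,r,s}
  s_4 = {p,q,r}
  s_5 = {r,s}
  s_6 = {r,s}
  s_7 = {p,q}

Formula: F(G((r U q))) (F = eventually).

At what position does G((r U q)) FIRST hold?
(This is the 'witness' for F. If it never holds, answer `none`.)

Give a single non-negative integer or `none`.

s_0={p}: G((r U q))=False (r U q)=False r=False q=False
s_1={s}: G((r U q))=False (r U q)=False r=False q=False
s_2={q,r}: G((r U q))=True (r U q)=True r=True q=True
s_3={p,r,s}: G((r U q))=True (r U q)=True r=True q=False
s_4={p,q,r}: G((r U q))=True (r U q)=True r=True q=True
s_5={r,s}: G((r U q))=True (r U q)=True r=True q=False
s_6={r,s}: G((r U q))=True (r U q)=True r=True q=False
s_7={p,q}: G((r U q))=True (r U q)=True r=False q=True
F(G((r U q))) holds; first witness at position 2.

Answer: 2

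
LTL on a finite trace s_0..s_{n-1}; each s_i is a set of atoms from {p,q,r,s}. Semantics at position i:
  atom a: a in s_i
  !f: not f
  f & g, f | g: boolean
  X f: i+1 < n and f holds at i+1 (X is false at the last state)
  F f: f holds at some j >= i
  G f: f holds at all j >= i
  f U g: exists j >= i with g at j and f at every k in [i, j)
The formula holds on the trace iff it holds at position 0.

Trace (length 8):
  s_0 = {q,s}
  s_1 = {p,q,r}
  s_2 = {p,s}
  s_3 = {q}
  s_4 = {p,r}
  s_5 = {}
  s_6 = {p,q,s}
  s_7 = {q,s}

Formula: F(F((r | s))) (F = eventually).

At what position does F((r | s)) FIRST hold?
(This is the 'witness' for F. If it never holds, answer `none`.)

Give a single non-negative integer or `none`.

Answer: 0

Derivation:
s_0={q,s}: F((r | s))=True (r | s)=True r=False s=True
s_1={p,q,r}: F((r | s))=True (r | s)=True r=True s=False
s_2={p,s}: F((r | s))=True (r | s)=True r=False s=True
s_3={q}: F((r | s))=True (r | s)=False r=False s=False
s_4={p,r}: F((r | s))=True (r | s)=True r=True s=False
s_5={}: F((r | s))=True (r | s)=False r=False s=False
s_6={p,q,s}: F((r | s))=True (r | s)=True r=False s=True
s_7={q,s}: F((r | s))=True (r | s)=True r=False s=True
F(F((r | s))) holds; first witness at position 0.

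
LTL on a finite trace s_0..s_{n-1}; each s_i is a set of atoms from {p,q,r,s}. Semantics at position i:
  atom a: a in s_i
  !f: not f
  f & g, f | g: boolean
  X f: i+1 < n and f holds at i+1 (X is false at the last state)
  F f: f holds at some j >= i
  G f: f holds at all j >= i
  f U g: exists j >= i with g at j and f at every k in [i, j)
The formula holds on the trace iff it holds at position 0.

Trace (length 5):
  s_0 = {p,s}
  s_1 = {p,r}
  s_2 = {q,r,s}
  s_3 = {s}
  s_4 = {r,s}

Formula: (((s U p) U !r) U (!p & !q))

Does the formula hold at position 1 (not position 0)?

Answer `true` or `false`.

Answer: false

Derivation:
s_0={p,s}: (((s U p) U !r) U (!p & !q))=False ((s U p) U !r)=True (s U p)=True s=True p=True !r=True r=False (!p & !q)=False !p=False !q=True q=False
s_1={p,r}: (((s U p) U !r) U (!p & !q))=False ((s U p) U !r)=False (s U p)=True s=False p=True !r=False r=True (!p & !q)=False !p=False !q=True q=False
s_2={q,r,s}: (((s U p) U !r) U (!p & !q))=False ((s U p) U !r)=False (s U p)=False s=True p=False !r=False r=True (!p & !q)=False !p=True !q=False q=True
s_3={s}: (((s U p) U !r) U (!p & !q))=True ((s U p) U !r)=True (s U p)=False s=True p=False !r=True r=False (!p & !q)=True !p=True !q=True q=False
s_4={r,s}: (((s U p) U !r) U (!p & !q))=True ((s U p) U !r)=False (s U p)=False s=True p=False !r=False r=True (!p & !q)=True !p=True !q=True q=False
Evaluating at position 1: result = False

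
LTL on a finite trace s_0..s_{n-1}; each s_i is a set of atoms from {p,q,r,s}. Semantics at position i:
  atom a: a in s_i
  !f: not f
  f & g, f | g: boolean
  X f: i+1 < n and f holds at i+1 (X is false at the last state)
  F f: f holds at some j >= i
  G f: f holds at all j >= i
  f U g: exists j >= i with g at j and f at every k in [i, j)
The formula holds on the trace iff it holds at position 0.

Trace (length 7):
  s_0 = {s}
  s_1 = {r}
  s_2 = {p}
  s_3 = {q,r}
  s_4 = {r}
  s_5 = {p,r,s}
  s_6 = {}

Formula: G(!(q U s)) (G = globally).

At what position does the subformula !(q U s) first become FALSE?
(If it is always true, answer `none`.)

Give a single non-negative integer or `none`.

s_0={s}: !(q U s)=False (q U s)=True q=False s=True
s_1={r}: !(q U s)=True (q U s)=False q=False s=False
s_2={p}: !(q U s)=True (q U s)=False q=False s=False
s_3={q,r}: !(q U s)=True (q U s)=False q=True s=False
s_4={r}: !(q U s)=True (q U s)=False q=False s=False
s_5={p,r,s}: !(q U s)=False (q U s)=True q=False s=True
s_6={}: !(q U s)=True (q U s)=False q=False s=False
G(!(q U s)) holds globally = False
First violation at position 0.

Answer: 0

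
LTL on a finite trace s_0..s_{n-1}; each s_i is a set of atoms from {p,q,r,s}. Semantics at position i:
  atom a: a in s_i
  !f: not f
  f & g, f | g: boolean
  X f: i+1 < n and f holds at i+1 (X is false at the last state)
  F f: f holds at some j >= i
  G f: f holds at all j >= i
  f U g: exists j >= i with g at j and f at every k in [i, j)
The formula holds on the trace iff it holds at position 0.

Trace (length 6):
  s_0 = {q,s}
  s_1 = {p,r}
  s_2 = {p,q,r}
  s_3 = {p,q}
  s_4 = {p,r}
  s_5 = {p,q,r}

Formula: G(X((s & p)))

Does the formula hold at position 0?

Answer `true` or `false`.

Answer: false

Derivation:
s_0={q,s}: G(X((s & p)))=False X((s & p))=False (s & p)=False s=True p=False
s_1={p,r}: G(X((s & p)))=False X((s & p))=False (s & p)=False s=False p=True
s_2={p,q,r}: G(X((s & p)))=False X((s & p))=False (s & p)=False s=False p=True
s_3={p,q}: G(X((s & p)))=False X((s & p))=False (s & p)=False s=False p=True
s_4={p,r}: G(X((s & p)))=False X((s & p))=False (s & p)=False s=False p=True
s_5={p,q,r}: G(X((s & p)))=False X((s & p))=False (s & p)=False s=False p=True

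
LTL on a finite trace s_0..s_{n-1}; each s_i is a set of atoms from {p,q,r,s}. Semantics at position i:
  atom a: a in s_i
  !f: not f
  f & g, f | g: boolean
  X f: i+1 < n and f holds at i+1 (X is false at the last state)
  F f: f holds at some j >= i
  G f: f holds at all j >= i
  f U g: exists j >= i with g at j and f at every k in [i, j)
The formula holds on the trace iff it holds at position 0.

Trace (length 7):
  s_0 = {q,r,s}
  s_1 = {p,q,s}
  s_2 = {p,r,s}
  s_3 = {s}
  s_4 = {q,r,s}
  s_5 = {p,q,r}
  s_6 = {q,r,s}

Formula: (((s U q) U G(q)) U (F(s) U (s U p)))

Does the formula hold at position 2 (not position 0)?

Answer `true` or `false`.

Answer: true

Derivation:
s_0={q,r,s}: (((s U q) U G(q)) U (F(s) U (s U p)))=True ((s U q) U G(q))=True (s U q)=True s=True q=True G(q)=False (F(s) U (s U p))=True F(s)=True (s U p)=True p=False
s_1={p,q,s}: (((s U q) U G(q)) U (F(s) U (s U p)))=True ((s U q) U G(q))=True (s U q)=True s=True q=True G(q)=False (F(s) U (s U p))=True F(s)=True (s U p)=True p=True
s_2={p,r,s}: (((s U q) U G(q)) U (F(s) U (s U p)))=True ((s U q) U G(q))=True (s U q)=True s=True q=False G(q)=False (F(s) U (s U p))=True F(s)=True (s U p)=True p=True
s_3={s}: (((s U q) U G(q)) U (F(s) U (s U p)))=True ((s U q) U G(q))=True (s U q)=True s=True q=False G(q)=False (F(s) U (s U p))=True F(s)=True (s U p)=True p=False
s_4={q,r,s}: (((s U q) U G(q)) U (F(s) U (s U p)))=True ((s U q) U G(q))=True (s U q)=True s=True q=True G(q)=True (F(s) U (s U p))=True F(s)=True (s U p)=True p=False
s_5={p,q,r}: (((s U q) U G(q)) U (F(s) U (s U p)))=True ((s U q) U G(q))=True (s U q)=True s=False q=True G(q)=True (F(s) U (s U p))=True F(s)=True (s U p)=True p=True
s_6={q,r,s}: (((s U q) U G(q)) U (F(s) U (s U p)))=False ((s U q) U G(q))=True (s U q)=True s=True q=True G(q)=True (F(s) U (s U p))=False F(s)=True (s U p)=False p=False
Evaluating at position 2: result = True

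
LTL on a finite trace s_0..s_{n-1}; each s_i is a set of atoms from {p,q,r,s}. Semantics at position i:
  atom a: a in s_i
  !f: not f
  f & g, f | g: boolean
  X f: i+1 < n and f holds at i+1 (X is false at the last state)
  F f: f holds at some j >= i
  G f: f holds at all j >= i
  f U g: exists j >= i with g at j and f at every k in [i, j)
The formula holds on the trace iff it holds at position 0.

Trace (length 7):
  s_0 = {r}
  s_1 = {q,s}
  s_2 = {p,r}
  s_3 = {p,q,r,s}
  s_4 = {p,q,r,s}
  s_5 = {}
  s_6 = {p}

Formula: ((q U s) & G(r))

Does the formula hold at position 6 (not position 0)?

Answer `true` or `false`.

s_0={r}: ((q U s) & G(r))=False (q U s)=False q=False s=False G(r)=False r=True
s_1={q,s}: ((q U s) & G(r))=False (q U s)=True q=True s=True G(r)=False r=False
s_2={p,r}: ((q U s) & G(r))=False (q U s)=False q=False s=False G(r)=False r=True
s_3={p,q,r,s}: ((q U s) & G(r))=False (q U s)=True q=True s=True G(r)=False r=True
s_4={p,q,r,s}: ((q U s) & G(r))=False (q U s)=True q=True s=True G(r)=False r=True
s_5={}: ((q U s) & G(r))=False (q U s)=False q=False s=False G(r)=False r=False
s_6={p}: ((q U s) & G(r))=False (q U s)=False q=False s=False G(r)=False r=False
Evaluating at position 6: result = False

Answer: false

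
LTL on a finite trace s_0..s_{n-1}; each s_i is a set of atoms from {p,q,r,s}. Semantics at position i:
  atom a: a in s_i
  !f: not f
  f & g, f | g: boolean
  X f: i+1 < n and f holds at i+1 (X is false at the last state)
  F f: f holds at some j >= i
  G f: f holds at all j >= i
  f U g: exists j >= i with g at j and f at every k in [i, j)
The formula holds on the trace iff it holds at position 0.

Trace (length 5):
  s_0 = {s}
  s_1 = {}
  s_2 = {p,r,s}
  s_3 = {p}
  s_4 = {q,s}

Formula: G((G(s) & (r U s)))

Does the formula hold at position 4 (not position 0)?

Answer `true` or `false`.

s_0={s}: G((G(s) & (r U s)))=False (G(s) & (r U s))=False G(s)=False s=True (r U s)=True r=False
s_1={}: G((G(s) & (r U s)))=False (G(s) & (r U s))=False G(s)=False s=False (r U s)=False r=False
s_2={p,r,s}: G((G(s) & (r U s)))=False (G(s) & (r U s))=False G(s)=False s=True (r U s)=True r=True
s_3={p}: G((G(s) & (r U s)))=False (G(s) & (r U s))=False G(s)=False s=False (r U s)=False r=False
s_4={q,s}: G((G(s) & (r U s)))=True (G(s) & (r U s))=True G(s)=True s=True (r U s)=True r=False
Evaluating at position 4: result = True

Answer: true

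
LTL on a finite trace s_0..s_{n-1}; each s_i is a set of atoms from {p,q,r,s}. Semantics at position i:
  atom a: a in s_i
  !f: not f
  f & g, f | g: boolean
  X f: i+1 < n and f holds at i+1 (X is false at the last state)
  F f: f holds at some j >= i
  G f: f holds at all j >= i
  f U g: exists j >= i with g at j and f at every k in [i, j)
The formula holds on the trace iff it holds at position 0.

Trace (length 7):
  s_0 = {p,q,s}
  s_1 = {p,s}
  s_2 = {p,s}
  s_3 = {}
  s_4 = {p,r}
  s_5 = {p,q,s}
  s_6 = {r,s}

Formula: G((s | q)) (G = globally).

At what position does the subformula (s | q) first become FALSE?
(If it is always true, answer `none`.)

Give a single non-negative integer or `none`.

s_0={p,q,s}: (s | q)=True s=True q=True
s_1={p,s}: (s | q)=True s=True q=False
s_2={p,s}: (s | q)=True s=True q=False
s_3={}: (s | q)=False s=False q=False
s_4={p,r}: (s | q)=False s=False q=False
s_5={p,q,s}: (s | q)=True s=True q=True
s_6={r,s}: (s | q)=True s=True q=False
G((s | q)) holds globally = False
First violation at position 3.

Answer: 3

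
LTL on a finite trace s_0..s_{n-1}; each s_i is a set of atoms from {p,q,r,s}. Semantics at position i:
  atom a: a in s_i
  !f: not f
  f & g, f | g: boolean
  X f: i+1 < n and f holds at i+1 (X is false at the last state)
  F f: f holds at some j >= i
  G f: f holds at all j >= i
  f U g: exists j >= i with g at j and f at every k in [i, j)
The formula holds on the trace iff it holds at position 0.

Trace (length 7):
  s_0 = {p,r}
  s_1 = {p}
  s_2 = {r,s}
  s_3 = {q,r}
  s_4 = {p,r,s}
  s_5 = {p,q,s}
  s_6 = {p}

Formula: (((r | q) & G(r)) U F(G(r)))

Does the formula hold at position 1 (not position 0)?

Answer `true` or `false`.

s_0={p,r}: (((r | q) & G(r)) U F(G(r)))=False ((r | q) & G(r))=False (r | q)=True r=True q=False G(r)=False F(G(r))=False
s_1={p}: (((r | q) & G(r)) U F(G(r)))=False ((r | q) & G(r))=False (r | q)=False r=False q=False G(r)=False F(G(r))=False
s_2={r,s}: (((r | q) & G(r)) U F(G(r)))=False ((r | q) & G(r))=False (r | q)=True r=True q=False G(r)=False F(G(r))=False
s_3={q,r}: (((r | q) & G(r)) U F(G(r)))=False ((r | q) & G(r))=False (r | q)=True r=True q=True G(r)=False F(G(r))=False
s_4={p,r,s}: (((r | q) & G(r)) U F(G(r)))=False ((r | q) & G(r))=False (r | q)=True r=True q=False G(r)=False F(G(r))=False
s_5={p,q,s}: (((r | q) & G(r)) U F(G(r)))=False ((r | q) & G(r))=False (r | q)=True r=False q=True G(r)=False F(G(r))=False
s_6={p}: (((r | q) & G(r)) U F(G(r)))=False ((r | q) & G(r))=False (r | q)=False r=False q=False G(r)=False F(G(r))=False
Evaluating at position 1: result = False

Answer: false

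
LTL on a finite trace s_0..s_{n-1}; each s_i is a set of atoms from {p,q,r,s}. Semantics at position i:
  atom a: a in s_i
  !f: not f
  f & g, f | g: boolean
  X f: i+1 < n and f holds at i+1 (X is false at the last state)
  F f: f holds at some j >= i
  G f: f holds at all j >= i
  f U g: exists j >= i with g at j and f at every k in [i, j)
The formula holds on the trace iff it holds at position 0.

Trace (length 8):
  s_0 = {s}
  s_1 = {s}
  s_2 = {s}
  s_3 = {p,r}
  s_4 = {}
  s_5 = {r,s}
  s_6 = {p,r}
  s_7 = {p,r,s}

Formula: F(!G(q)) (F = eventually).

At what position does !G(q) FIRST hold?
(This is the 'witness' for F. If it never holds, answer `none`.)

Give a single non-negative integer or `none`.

s_0={s}: !G(q)=True G(q)=False q=False
s_1={s}: !G(q)=True G(q)=False q=False
s_2={s}: !G(q)=True G(q)=False q=False
s_3={p,r}: !G(q)=True G(q)=False q=False
s_4={}: !G(q)=True G(q)=False q=False
s_5={r,s}: !G(q)=True G(q)=False q=False
s_6={p,r}: !G(q)=True G(q)=False q=False
s_7={p,r,s}: !G(q)=True G(q)=False q=False
F(!G(q)) holds; first witness at position 0.

Answer: 0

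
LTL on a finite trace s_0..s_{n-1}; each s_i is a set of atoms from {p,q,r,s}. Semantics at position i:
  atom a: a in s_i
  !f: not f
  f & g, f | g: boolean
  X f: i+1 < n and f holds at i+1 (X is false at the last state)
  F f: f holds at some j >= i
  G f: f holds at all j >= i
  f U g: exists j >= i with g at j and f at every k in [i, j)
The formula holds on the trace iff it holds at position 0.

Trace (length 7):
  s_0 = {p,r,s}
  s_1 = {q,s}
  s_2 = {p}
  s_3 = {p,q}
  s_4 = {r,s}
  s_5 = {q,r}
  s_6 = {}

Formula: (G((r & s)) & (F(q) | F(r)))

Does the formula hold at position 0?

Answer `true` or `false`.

Answer: false

Derivation:
s_0={p,r,s}: (G((r & s)) & (F(q) | F(r)))=False G((r & s))=False (r & s)=True r=True s=True (F(q) | F(r))=True F(q)=True q=False F(r)=True
s_1={q,s}: (G((r & s)) & (F(q) | F(r)))=False G((r & s))=False (r & s)=False r=False s=True (F(q) | F(r))=True F(q)=True q=True F(r)=True
s_2={p}: (G((r & s)) & (F(q) | F(r)))=False G((r & s))=False (r & s)=False r=False s=False (F(q) | F(r))=True F(q)=True q=False F(r)=True
s_3={p,q}: (G((r & s)) & (F(q) | F(r)))=False G((r & s))=False (r & s)=False r=False s=False (F(q) | F(r))=True F(q)=True q=True F(r)=True
s_4={r,s}: (G((r & s)) & (F(q) | F(r)))=False G((r & s))=False (r & s)=True r=True s=True (F(q) | F(r))=True F(q)=True q=False F(r)=True
s_5={q,r}: (G((r & s)) & (F(q) | F(r)))=False G((r & s))=False (r & s)=False r=True s=False (F(q) | F(r))=True F(q)=True q=True F(r)=True
s_6={}: (G((r & s)) & (F(q) | F(r)))=False G((r & s))=False (r & s)=False r=False s=False (F(q) | F(r))=False F(q)=False q=False F(r)=False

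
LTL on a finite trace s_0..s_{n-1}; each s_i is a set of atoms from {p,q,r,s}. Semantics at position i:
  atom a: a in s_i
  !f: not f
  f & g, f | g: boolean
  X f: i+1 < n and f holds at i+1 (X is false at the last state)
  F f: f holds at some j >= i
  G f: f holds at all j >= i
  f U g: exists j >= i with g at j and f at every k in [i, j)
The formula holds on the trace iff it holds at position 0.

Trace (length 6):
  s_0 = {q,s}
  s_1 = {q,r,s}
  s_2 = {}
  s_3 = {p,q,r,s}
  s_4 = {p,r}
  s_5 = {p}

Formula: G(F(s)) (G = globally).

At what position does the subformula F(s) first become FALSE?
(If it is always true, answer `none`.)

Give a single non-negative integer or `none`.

Answer: 4

Derivation:
s_0={q,s}: F(s)=True s=True
s_1={q,r,s}: F(s)=True s=True
s_2={}: F(s)=True s=False
s_3={p,q,r,s}: F(s)=True s=True
s_4={p,r}: F(s)=False s=False
s_5={p}: F(s)=False s=False
G(F(s)) holds globally = False
First violation at position 4.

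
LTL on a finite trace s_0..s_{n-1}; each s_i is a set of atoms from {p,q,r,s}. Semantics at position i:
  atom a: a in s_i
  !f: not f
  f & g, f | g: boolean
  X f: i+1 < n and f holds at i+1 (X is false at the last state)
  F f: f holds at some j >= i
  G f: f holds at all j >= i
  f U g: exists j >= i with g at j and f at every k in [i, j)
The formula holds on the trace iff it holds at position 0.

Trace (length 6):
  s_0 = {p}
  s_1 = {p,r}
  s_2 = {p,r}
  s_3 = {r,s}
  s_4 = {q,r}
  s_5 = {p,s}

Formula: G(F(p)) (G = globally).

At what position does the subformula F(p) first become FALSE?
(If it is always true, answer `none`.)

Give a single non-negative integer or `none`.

s_0={p}: F(p)=True p=True
s_1={p,r}: F(p)=True p=True
s_2={p,r}: F(p)=True p=True
s_3={r,s}: F(p)=True p=False
s_4={q,r}: F(p)=True p=False
s_5={p,s}: F(p)=True p=True
G(F(p)) holds globally = True
No violation — formula holds at every position.

Answer: none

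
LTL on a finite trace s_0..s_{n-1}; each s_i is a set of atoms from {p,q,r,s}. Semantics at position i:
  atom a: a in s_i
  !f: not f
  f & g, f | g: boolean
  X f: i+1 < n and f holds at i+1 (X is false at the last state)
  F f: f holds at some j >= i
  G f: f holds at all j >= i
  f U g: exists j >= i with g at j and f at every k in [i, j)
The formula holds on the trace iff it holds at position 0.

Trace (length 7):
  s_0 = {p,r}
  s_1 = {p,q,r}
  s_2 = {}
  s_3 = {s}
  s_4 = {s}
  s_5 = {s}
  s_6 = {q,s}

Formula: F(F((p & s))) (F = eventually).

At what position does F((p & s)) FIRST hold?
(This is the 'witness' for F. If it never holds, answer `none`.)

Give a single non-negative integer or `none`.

s_0={p,r}: F((p & s))=False (p & s)=False p=True s=False
s_1={p,q,r}: F((p & s))=False (p & s)=False p=True s=False
s_2={}: F((p & s))=False (p & s)=False p=False s=False
s_3={s}: F((p & s))=False (p & s)=False p=False s=True
s_4={s}: F((p & s))=False (p & s)=False p=False s=True
s_5={s}: F((p & s))=False (p & s)=False p=False s=True
s_6={q,s}: F((p & s))=False (p & s)=False p=False s=True
F(F((p & s))) does not hold (no witness exists).

Answer: none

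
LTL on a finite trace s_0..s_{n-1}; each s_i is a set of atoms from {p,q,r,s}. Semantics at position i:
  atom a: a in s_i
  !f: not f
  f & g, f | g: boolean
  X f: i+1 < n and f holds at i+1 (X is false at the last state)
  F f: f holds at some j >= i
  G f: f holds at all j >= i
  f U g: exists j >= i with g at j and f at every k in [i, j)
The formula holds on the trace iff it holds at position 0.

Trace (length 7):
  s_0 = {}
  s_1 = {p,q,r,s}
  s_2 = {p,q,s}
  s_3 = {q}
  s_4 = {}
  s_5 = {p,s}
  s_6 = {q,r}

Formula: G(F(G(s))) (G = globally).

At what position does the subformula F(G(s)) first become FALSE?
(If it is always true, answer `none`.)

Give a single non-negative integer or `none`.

s_0={}: F(G(s))=False G(s)=False s=False
s_1={p,q,r,s}: F(G(s))=False G(s)=False s=True
s_2={p,q,s}: F(G(s))=False G(s)=False s=True
s_3={q}: F(G(s))=False G(s)=False s=False
s_4={}: F(G(s))=False G(s)=False s=False
s_5={p,s}: F(G(s))=False G(s)=False s=True
s_6={q,r}: F(G(s))=False G(s)=False s=False
G(F(G(s))) holds globally = False
First violation at position 0.

Answer: 0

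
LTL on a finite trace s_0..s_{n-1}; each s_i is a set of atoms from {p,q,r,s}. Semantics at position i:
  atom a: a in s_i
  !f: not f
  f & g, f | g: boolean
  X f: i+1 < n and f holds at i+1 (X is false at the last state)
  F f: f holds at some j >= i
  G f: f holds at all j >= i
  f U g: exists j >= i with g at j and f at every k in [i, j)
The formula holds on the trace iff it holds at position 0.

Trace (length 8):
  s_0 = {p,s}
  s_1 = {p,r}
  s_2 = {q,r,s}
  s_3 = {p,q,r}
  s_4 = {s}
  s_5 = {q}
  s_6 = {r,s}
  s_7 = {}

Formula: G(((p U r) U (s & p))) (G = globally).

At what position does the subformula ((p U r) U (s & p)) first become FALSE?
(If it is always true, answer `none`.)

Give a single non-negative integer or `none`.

s_0={p,s}: ((p U r) U (s & p))=True (p U r)=True p=True r=False (s & p)=True s=True
s_1={p,r}: ((p U r) U (s & p))=False (p U r)=True p=True r=True (s & p)=False s=False
s_2={q,r,s}: ((p U r) U (s & p))=False (p U r)=True p=False r=True (s & p)=False s=True
s_3={p,q,r}: ((p U r) U (s & p))=False (p U r)=True p=True r=True (s & p)=False s=False
s_4={s}: ((p U r) U (s & p))=False (p U r)=False p=False r=False (s & p)=False s=True
s_5={q}: ((p U r) U (s & p))=False (p U r)=False p=False r=False (s & p)=False s=False
s_6={r,s}: ((p U r) U (s & p))=False (p U r)=True p=False r=True (s & p)=False s=True
s_7={}: ((p U r) U (s & p))=False (p U r)=False p=False r=False (s & p)=False s=False
G(((p U r) U (s & p))) holds globally = False
First violation at position 1.

Answer: 1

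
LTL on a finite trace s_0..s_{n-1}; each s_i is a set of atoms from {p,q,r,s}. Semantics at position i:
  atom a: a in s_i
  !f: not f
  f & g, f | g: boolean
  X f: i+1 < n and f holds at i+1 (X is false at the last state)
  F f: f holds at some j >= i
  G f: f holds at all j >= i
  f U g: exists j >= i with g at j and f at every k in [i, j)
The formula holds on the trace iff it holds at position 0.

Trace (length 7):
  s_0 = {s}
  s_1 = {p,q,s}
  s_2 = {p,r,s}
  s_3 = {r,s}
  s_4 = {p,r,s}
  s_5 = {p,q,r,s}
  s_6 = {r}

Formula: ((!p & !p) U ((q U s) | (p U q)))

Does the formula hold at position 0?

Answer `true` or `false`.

s_0={s}: ((!p & !p) U ((q U s) | (p U q)))=True (!p & !p)=True !p=True p=False ((q U s) | (p U q))=True (q U s)=True q=False s=True (p U q)=False
s_1={p,q,s}: ((!p & !p) U ((q U s) | (p U q)))=True (!p & !p)=False !p=False p=True ((q U s) | (p U q))=True (q U s)=True q=True s=True (p U q)=True
s_2={p,r,s}: ((!p & !p) U ((q U s) | (p U q)))=True (!p & !p)=False !p=False p=True ((q U s) | (p U q))=True (q U s)=True q=False s=True (p U q)=False
s_3={r,s}: ((!p & !p) U ((q U s) | (p U q)))=True (!p & !p)=True !p=True p=False ((q U s) | (p U q))=True (q U s)=True q=False s=True (p U q)=False
s_4={p,r,s}: ((!p & !p) U ((q U s) | (p U q)))=True (!p & !p)=False !p=False p=True ((q U s) | (p U q))=True (q U s)=True q=False s=True (p U q)=True
s_5={p,q,r,s}: ((!p & !p) U ((q U s) | (p U q)))=True (!p & !p)=False !p=False p=True ((q U s) | (p U q))=True (q U s)=True q=True s=True (p U q)=True
s_6={r}: ((!p & !p) U ((q U s) | (p U q)))=False (!p & !p)=True !p=True p=False ((q U s) | (p U q))=False (q U s)=False q=False s=False (p U q)=False

Answer: true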